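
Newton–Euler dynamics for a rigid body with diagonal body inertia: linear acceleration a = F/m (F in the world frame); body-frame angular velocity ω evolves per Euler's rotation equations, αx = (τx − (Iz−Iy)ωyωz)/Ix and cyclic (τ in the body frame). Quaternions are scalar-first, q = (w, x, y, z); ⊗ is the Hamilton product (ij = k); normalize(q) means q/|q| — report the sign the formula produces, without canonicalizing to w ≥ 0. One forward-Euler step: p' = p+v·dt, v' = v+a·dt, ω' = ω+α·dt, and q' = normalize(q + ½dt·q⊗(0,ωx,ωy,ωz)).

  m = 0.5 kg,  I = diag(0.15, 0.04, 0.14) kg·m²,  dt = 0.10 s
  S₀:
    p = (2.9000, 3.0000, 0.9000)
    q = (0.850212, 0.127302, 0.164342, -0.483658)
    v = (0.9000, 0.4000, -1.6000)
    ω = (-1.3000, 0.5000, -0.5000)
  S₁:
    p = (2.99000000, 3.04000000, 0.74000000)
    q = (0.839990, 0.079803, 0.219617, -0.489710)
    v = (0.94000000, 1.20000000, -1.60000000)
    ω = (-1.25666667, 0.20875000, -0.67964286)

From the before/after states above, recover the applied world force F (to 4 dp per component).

Δv = v₁−v₀ = (0.04000000, 0.80000000, 0.00000000)
m·(v₁−v₀)/dt = (0.2000, 4.0000, 0.0000)

F = (0.2000, 4.0000, 0.0000)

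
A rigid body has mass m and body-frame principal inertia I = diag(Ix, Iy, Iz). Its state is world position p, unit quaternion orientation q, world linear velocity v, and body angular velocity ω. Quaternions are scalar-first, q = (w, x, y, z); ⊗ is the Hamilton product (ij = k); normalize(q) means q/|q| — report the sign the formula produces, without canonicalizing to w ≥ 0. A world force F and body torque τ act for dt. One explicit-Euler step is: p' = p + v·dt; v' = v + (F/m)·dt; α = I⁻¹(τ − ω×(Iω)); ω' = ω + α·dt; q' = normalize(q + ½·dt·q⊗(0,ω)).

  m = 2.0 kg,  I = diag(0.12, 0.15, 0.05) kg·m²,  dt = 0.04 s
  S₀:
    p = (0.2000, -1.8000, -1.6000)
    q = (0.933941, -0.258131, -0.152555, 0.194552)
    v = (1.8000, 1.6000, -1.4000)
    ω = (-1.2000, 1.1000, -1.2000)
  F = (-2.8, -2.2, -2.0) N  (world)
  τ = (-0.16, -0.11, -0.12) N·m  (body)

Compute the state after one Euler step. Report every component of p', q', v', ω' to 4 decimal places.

p' = (0.2720, -1.7360, -1.6560)
q' = (0.9350, -0.2809, -0.1428, 0.1627)
v' = (1.7440, 1.5560, -1.4400)
ω' = (-1.2973, 1.0438, -1.2643)

ω×(Iω) gyroscopic = (0.1320, 0.1008, -0.0396)
angular accel α = (-2.4333, -1.4053, -1.6080)
ω' = ω + α·dt = (-1.2973, 1.0438, -1.2643)
2q̇ = q⊗(0,ω) = (0.0915157, -1.1516704, 0.4841155, -1.5877393)
q + ½dt·q⊗(0,ω), renormalized = (0.9350, -0.2809, -0.1428, 0.1627)
linear accel F/m = (-1.4000, -1.1000, -1.0000)
new position p' = (0.2720, -1.7360, -1.6560)
v + (F/m)dt = (1.7440, 1.5560, -1.4400)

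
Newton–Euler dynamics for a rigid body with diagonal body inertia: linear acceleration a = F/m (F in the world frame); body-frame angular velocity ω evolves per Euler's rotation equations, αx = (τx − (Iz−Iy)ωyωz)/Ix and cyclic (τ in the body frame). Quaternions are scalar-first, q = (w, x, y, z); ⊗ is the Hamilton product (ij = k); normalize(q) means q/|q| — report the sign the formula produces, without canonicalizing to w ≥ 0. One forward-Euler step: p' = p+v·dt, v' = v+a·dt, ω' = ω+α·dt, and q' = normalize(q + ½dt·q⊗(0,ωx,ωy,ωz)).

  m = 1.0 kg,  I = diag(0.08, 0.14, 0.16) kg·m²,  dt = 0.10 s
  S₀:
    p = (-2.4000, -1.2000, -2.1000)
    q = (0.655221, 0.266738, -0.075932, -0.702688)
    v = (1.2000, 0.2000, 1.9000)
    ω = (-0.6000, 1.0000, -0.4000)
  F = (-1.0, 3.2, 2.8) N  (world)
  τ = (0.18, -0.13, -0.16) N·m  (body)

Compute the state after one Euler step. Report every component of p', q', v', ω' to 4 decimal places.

α = I⁻¹(τ − ω×Iω) = (2.3500, -0.7914, -0.7750)
ω' = ω + α·dt = (-0.3650, 0.9209, -0.4775)
Hamilton product q⊗(0,ω) = (-0.0451004, 0.3399282, 1.1835290, -0.0409096)
q + ½dt·q⊗(0,ω), renormalized = (0.6517, 0.2832, -0.0167, -0.7034)
new position p' = (-2.2800, -1.1800, -1.9100)
v' = v + a·dt = (1.1000, 0.5200, 2.1800)

p' = (-2.2800, -1.1800, -1.9100)
q' = (0.6517, 0.2832, -0.0167, -0.7034)
v' = (1.1000, 0.5200, 2.1800)
ω' = (-0.3650, 0.9209, -0.4775)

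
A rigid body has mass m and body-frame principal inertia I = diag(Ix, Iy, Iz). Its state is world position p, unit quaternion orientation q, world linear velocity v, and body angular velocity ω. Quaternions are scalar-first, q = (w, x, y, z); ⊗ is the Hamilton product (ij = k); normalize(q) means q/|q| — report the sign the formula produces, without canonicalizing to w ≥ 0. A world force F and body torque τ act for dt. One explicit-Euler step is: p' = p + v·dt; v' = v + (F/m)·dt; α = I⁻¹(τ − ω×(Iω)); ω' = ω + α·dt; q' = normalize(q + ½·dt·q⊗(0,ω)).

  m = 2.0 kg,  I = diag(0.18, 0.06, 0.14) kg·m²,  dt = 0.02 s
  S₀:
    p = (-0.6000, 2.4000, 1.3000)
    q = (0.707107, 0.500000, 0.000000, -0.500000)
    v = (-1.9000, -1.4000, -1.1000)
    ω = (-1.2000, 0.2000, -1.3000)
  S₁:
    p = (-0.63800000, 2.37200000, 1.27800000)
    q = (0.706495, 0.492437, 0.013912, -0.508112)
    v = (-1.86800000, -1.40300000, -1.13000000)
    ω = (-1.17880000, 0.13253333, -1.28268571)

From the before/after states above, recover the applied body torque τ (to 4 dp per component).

Δω = ω₁−ω₀ = (0.02120000, -0.06746667, 0.01731429)
applied torque τ = (0.1700, -0.1400, 0.1500)

τ = (0.1700, -0.1400, 0.1500)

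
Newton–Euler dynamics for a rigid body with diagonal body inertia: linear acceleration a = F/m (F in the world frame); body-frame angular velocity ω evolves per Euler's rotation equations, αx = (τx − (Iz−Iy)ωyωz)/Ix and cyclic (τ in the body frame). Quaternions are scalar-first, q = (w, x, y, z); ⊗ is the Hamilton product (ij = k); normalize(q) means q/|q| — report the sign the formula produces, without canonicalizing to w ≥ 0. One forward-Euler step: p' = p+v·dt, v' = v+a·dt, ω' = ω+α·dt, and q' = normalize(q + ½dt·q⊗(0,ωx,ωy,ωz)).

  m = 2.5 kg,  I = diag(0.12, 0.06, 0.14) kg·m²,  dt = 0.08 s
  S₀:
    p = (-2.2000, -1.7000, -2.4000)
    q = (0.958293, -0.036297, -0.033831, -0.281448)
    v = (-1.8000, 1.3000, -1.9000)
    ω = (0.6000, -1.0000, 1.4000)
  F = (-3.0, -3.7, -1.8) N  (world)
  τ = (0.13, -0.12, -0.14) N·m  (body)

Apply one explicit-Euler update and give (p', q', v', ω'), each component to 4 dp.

a = F/m = (-1.2000, -1.4800, -0.7200)
p' = p + v·dt = (-2.3440, -1.5960, -2.5520)
v + (F/m)dt = (-1.8960, 1.1816, -1.9576)
angular accel α = (2.0167, -1.7200, -1.2571)
ω + α·dt = (0.7613, -1.1376, 1.2994)
Hamilton product q⊗(0,ω) = (0.3819744, 0.2461644, -1.0763460, 1.3982058)
q' = normalize(q + ½dt·q⊗(0,ω)) = (0.9710, -0.0264, -0.0767, -0.2249)

p' = (-2.3440, -1.5960, -2.5520)
q' = (0.9710, -0.0264, -0.0767, -0.2249)
v' = (-1.8960, 1.1816, -1.9576)
ω' = (0.7613, -1.1376, 1.2994)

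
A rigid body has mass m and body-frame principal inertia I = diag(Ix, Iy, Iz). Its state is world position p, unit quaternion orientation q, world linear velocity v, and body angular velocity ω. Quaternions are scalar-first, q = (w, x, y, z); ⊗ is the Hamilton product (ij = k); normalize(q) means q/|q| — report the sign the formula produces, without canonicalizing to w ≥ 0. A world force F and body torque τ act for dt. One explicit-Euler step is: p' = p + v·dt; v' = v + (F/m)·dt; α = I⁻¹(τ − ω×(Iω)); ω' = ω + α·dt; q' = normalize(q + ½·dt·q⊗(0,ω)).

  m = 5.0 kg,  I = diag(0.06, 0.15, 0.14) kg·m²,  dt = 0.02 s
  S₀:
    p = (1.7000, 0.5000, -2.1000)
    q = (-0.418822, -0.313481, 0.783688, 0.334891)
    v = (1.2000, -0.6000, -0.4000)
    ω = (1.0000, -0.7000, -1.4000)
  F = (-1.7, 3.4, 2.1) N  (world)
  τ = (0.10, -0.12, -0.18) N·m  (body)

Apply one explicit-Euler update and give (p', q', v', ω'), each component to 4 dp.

p' = (1.7240, 0.4880, -2.1080)
q' = (-0.4054, -0.3262, 0.7854, 0.3351)
v' = (1.1932, -0.5864, -0.3916)
ω' = (1.0366, -0.7309, -1.4167)

new position p' = (1.7240, 0.4880, -2.1080)
v' = v + a·dt = (1.1932, -0.5864, -0.3916)
gyro term ω×Iω = (-0.0098, 0.1120, -0.0630)
α = I⁻¹(τ − ω×Iω) = (1.8300, -1.5467, -0.8357)
ω' = ω + α·dt = (1.0366, -0.7309, -1.4167)
q⊗(0,ω) = (1.3309100, -1.2815615, 0.1891930, 0.0220995)
q + ½dt·q⊗(0,ω), renormalized = (-0.4054, -0.3262, 0.7854, 0.3351)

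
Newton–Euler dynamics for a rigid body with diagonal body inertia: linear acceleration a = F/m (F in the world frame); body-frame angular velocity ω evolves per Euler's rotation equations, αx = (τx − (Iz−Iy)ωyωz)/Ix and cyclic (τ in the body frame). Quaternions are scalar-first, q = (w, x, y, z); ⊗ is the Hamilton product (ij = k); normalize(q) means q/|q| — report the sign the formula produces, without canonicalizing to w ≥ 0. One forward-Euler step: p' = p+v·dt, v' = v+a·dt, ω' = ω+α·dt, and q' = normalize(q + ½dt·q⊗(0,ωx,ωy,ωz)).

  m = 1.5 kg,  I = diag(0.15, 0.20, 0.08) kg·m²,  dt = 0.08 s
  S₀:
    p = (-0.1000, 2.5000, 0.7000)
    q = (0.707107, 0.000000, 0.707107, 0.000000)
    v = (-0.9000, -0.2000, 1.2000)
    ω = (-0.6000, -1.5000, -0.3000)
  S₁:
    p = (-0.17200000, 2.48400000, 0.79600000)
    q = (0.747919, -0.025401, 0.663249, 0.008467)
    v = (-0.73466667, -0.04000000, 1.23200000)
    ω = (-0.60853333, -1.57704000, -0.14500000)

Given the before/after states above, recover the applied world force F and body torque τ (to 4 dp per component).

velocity change Δv = (0.16533333, 0.16000000, 0.03200000)
m·(v₁−v₀)/dt = (3.1000, 3.0000, 0.6000)
rate change Δω = (-0.00853333, -0.07704000, 0.15500000)
applied torque τ = (-0.0700, -0.1800, 0.2000)

F = (3.1000, 3.0000, 0.6000)
τ = (-0.0700, -0.1800, 0.2000)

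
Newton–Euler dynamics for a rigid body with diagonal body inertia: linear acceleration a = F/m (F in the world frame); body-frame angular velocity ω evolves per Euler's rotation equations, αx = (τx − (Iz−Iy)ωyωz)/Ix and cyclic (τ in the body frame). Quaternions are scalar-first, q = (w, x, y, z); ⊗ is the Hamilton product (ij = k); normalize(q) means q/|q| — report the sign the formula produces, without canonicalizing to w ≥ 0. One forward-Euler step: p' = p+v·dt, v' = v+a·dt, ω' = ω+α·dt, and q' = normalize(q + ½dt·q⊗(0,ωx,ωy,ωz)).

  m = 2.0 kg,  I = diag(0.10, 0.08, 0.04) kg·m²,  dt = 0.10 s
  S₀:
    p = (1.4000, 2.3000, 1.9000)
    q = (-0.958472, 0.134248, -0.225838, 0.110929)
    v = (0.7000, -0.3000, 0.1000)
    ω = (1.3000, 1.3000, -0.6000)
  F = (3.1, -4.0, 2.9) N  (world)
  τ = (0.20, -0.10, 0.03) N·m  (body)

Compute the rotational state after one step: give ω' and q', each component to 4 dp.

precession coupling ω×(Iω) = (0.0312, -0.0468, -0.0338)
angular accel α = (1.6880, -0.6650, 1.5950)
ω + α·dt = (1.4688, 1.2335, -0.4405)
2q̇ = q⊗(0,ω) = (0.1856244, -1.2547185, -1.0212571, 1.0431950)
q' = normalize(q + ½dt·q⊗(0,ω)) = (-0.9448, 0.0712, -0.2756, 0.1623)

ω' = (1.4688, 1.2335, -0.4405)
q' = (-0.9448, 0.0712, -0.2756, 0.1623)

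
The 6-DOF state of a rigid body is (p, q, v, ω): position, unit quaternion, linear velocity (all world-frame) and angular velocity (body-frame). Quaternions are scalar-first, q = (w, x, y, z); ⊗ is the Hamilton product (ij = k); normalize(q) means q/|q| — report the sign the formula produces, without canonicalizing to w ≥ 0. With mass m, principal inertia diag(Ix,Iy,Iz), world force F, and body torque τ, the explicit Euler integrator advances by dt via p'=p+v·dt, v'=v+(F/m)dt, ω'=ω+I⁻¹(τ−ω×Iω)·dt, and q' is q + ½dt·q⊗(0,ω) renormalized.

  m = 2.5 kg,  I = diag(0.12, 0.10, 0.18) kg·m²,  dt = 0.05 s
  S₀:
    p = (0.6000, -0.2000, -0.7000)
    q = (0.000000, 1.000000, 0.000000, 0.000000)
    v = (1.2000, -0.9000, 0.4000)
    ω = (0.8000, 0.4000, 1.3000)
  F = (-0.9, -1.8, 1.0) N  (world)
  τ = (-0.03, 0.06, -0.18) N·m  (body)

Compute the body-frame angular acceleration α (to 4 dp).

precession coupling ω×(Iω) = (0.0416, -0.0624, -0.0064)
α = I⁻¹(τ − ω×Iω) = (-0.5967, 1.2240, -0.9644)

α = (-0.5967, 1.2240, -0.9644)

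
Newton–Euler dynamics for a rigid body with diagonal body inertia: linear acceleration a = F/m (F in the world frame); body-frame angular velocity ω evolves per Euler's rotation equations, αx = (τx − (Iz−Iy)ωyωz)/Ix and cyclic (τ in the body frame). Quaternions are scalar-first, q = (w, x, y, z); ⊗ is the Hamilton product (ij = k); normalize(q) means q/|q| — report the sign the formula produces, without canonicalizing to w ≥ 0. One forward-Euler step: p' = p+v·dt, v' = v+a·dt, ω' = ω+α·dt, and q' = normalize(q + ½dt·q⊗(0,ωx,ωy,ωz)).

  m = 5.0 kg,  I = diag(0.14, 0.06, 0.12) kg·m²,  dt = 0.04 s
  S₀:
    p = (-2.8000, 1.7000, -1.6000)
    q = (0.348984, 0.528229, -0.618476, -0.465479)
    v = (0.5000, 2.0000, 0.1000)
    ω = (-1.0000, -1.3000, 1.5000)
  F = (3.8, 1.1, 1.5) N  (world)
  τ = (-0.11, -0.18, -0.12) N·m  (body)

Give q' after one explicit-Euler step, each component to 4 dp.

2q̇ = q⊗(0,ω) = (0.4224287, -1.8818207, -0.7805437, -0.7816977)
q' = normalize(q + ½dt·q⊗(0,ω)) = (0.3571, 0.4901, -0.6335, -0.4806)

q' = (0.3571, 0.4901, -0.6335, -0.4806)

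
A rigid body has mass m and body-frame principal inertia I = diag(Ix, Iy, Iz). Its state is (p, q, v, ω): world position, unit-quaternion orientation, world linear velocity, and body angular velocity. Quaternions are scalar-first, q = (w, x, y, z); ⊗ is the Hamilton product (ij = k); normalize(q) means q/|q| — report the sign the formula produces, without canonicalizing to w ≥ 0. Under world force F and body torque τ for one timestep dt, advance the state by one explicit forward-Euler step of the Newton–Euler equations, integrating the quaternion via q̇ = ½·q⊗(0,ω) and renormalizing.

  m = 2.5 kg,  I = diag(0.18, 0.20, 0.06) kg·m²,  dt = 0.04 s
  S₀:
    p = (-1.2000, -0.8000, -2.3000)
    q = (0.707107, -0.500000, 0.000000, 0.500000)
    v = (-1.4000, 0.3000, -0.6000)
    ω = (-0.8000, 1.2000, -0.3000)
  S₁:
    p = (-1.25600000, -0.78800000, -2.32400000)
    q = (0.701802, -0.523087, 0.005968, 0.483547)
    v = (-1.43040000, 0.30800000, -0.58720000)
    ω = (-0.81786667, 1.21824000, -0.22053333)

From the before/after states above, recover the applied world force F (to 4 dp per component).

F = (-1.9000, 0.5000, 0.8000)

Δv = v₁−v₀ = (-0.03040000, 0.00800000, 0.01280000)
F = m·Δv/dt = (-1.9000, 0.5000, 0.8000)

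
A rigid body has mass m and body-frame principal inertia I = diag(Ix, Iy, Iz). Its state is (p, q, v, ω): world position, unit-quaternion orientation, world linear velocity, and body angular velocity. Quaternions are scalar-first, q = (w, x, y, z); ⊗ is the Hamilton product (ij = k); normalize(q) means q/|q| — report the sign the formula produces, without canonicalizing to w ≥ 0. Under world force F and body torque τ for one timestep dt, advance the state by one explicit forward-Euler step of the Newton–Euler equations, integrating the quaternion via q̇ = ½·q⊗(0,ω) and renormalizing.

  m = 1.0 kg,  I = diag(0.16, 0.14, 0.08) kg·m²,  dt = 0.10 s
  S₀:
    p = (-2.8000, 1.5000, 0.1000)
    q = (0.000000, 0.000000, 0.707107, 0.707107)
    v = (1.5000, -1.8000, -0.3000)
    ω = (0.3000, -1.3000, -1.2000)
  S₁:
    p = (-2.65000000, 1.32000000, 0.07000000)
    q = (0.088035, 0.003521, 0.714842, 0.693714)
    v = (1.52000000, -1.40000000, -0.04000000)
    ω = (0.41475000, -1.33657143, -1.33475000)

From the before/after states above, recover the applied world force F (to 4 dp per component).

v₁ − v₀ = (0.02000000, 0.40000000, 0.26000000)
F = m·Δv/dt = (0.2000, 4.0000, 2.6000)

F = (0.2000, 4.0000, 2.6000)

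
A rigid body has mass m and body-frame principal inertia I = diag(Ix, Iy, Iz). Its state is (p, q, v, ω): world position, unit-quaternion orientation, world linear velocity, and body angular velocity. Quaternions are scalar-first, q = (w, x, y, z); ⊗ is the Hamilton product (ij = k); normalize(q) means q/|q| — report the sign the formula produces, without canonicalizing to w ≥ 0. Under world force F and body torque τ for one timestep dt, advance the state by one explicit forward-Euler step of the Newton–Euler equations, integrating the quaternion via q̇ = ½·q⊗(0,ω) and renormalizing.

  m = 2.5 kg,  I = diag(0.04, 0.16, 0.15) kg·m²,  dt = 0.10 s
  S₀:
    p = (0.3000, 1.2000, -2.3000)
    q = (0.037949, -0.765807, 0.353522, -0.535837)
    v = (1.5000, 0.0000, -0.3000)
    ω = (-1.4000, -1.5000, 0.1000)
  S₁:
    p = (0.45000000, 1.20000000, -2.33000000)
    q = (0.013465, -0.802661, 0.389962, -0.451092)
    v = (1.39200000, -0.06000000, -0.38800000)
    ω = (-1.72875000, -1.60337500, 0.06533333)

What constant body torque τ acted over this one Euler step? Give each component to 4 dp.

τ = (-0.1300, -0.1500, 0.2000)

ω₁ − ω₀ = (-0.32875000, -0.10337500, -0.03466667)
precession coupling = (0.0015, 0.0154, 0.2520)
τ = I·(Δω/dt) + ω₀×(Iω₀) = (-0.1300, -0.1500, 0.2000)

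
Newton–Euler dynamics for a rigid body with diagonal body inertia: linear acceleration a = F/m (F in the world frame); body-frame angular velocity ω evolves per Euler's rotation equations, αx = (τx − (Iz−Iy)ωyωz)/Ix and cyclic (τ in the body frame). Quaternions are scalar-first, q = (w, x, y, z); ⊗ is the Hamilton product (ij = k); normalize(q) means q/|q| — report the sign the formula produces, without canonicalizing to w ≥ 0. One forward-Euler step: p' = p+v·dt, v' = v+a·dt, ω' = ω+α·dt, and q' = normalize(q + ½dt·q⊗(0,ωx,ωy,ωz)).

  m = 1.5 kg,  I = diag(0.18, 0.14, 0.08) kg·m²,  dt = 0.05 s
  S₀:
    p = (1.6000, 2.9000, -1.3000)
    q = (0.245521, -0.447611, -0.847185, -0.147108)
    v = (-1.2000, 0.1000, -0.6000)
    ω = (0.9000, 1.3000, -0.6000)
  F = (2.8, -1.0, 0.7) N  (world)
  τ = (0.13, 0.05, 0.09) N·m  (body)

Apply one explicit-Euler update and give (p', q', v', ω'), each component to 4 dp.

p' = (1.5400, 2.9050, -1.3300)
q' = (0.2807, -0.4242, -0.8485, -0.1461)
v' = (-1.1067, 0.0667, -0.5767)
ω' = (0.9231, 1.3371, -0.5145)

a = F/m = (1.8667, -0.6667, 0.4667)
p + v·dt = (1.5400, 2.9050, -1.3300)
v + (F/m)dt = (-1.1067, 0.0667, -0.5767)
angular accel α = (0.4622, 0.7429, 1.7100)
ω' = ω + α·dt = (0.9231, 1.3371, -0.5145)
Hamilton product q⊗(0,ω) = (1.4159256, 0.9205203, -0.0817865, 0.0332596)
q + ½dt·q⊗(0,ω), renormalized = (0.2807, -0.4242, -0.8485, -0.1461)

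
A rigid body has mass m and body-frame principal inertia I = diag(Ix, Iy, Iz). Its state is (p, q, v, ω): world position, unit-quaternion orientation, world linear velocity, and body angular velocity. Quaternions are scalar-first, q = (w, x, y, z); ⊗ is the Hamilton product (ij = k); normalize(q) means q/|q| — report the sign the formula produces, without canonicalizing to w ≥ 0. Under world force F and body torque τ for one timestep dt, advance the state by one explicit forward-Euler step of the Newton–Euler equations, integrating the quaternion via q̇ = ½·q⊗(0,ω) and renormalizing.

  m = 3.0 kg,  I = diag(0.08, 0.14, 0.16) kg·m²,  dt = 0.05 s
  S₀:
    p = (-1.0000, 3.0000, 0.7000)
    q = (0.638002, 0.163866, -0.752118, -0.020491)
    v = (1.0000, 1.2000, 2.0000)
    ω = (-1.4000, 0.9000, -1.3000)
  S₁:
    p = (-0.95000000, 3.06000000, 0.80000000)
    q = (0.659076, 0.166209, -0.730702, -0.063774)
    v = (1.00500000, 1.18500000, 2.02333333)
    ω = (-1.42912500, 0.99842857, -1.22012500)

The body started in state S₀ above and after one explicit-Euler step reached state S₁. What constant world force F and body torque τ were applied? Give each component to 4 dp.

F = (0.3000, -0.9000, 1.4000)
τ = (-0.0700, 0.1300, 0.1800)

velocity change Δv = (0.00500000, -0.01500000, 0.02333333)
F = m·Δv/dt = (0.3000, -0.9000, 1.4000)
rate change Δω = (-0.02912500, 0.09842857, 0.07987500)
applied torque τ = (-0.0700, 0.1300, 0.1800)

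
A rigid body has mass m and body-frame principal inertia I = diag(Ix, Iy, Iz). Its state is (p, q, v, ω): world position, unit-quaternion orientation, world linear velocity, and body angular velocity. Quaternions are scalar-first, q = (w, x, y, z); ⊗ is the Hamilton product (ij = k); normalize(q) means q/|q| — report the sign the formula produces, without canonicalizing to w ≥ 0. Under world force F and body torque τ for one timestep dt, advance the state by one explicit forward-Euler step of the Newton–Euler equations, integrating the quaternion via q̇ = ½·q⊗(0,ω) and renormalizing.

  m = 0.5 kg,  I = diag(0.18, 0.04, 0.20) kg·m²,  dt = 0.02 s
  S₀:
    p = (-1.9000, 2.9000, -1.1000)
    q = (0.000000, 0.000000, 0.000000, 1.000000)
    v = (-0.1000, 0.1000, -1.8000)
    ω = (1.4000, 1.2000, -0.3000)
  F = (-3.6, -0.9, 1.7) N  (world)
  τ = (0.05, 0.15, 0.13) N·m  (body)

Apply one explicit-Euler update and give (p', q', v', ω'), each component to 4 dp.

(τ − ω×Iω)/I = (0.5978, 3.5400, 1.8260)
new body rate ω' = (1.4120, 1.2708, -0.2635)
q⊗(0,ω) = (0.3000000, -1.2000000, 1.4000000, 0.0000000)
q + ½dt·q⊗(0,ω), renormalized = (0.0030, -0.0120, 0.0140, 0.9998)
linear accel F/m = (-7.2000, -1.8000, 3.4000)
p + v·dt = (-1.9020, 2.9020, -1.1360)
new velocity v' = (-0.2440, 0.0640, -1.7320)

p' = (-1.9020, 2.9020, -1.1360)
q' = (0.0030, -0.0120, 0.0140, 0.9998)
v' = (-0.2440, 0.0640, -1.7320)
ω' = (1.4120, 1.2708, -0.2635)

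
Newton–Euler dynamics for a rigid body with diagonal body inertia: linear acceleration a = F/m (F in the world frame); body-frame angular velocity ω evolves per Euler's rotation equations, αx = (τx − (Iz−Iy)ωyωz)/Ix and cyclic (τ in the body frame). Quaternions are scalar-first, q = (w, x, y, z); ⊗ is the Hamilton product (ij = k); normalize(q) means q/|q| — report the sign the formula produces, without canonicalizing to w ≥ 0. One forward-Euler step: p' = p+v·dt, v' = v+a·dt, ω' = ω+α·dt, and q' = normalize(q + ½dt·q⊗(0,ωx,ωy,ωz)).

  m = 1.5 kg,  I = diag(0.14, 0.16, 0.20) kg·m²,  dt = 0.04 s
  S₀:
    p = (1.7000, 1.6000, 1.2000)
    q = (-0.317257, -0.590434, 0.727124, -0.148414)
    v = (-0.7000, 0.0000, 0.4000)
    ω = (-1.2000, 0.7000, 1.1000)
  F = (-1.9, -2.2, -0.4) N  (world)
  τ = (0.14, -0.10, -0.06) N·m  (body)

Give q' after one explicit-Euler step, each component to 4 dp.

q' = (-0.3381, -0.5644, 0.7388, -0.1461)

q⊗(0,ω) = (-1.0542522, 1.2844346, 0.6054943, 0.1102623)
q + ½dt·q⊗(0,ω), renormalized = (-0.3381, -0.5644, 0.7388, -0.1461)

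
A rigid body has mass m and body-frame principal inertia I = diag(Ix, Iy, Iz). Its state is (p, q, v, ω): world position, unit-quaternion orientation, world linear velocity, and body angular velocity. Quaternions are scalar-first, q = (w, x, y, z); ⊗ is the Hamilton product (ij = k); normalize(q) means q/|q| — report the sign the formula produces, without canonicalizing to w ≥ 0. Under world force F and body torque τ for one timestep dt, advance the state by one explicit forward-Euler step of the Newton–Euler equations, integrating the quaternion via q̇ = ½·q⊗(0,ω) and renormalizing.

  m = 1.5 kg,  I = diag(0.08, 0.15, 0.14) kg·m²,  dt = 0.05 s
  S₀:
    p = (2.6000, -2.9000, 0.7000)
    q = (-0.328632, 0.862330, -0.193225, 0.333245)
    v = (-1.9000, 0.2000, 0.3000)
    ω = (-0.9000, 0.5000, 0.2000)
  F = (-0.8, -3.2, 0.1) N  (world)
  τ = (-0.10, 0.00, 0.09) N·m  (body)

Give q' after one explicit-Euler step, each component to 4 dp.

2q̇ = q⊗(0,ω) = (0.8060605, 0.0905013, -0.6367025, 0.1915361)
updated quaternion q' = (-0.3084, 0.8643, -0.2091, 0.3379)

q' = (-0.3084, 0.8643, -0.2091, 0.3379)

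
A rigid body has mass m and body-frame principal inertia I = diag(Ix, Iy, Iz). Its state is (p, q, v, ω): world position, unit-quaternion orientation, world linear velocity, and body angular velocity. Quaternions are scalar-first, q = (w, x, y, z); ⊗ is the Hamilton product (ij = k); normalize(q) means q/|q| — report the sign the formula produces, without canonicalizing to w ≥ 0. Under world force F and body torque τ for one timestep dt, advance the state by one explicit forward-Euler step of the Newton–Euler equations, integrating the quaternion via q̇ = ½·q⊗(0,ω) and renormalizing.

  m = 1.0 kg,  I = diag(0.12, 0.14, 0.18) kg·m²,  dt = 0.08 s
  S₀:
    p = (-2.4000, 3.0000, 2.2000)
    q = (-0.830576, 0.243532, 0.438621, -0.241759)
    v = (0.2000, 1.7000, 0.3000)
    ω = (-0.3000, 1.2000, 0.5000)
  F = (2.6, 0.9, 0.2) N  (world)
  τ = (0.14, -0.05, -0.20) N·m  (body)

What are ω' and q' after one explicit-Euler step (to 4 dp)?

(τ − ω×Iω)/I = (0.9667, -0.4214, -1.0711)
new body rate ω' = (-0.2227, 1.1663, 0.4143)
q⊗(0,ω) = (-0.3324061, 0.7585941, -1.0459295, 0.0085367)
q + ½dt·q⊗(0,ω), renormalized = (-0.8427, 0.2735, 0.3962, -0.2411)

ω' = (-0.2227, 1.1663, 0.4143)
q' = (-0.8427, 0.2735, 0.3962, -0.2411)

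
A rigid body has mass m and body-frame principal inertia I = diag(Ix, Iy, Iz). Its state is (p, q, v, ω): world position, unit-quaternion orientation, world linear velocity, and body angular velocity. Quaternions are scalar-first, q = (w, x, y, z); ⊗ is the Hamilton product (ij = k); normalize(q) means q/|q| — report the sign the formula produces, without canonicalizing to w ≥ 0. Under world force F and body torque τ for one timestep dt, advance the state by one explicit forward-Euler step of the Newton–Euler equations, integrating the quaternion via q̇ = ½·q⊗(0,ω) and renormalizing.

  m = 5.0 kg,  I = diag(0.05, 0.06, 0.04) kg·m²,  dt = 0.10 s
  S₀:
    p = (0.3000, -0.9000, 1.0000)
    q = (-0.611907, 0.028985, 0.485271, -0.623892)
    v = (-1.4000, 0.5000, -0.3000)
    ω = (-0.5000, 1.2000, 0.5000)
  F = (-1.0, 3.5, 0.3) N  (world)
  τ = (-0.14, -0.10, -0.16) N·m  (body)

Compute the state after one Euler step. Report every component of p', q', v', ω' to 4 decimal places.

p' = (0.1600, -0.8500, 0.9700)
q' = (-0.6232, 0.0936, 0.4623, -0.6238)
v' = (-1.4200, 0.5700, -0.2940)
ω' = (-0.7560, 1.0375, 0.1150)

a = F/m = (-0.2000, 0.7000, 0.0600)
p' = p + v·dt = (0.1600, -0.8500, 0.9700)
new velocity v' = (-1.4200, 0.5700, -0.2940)
(τ − ω×Iω)/I = (-2.5600, -1.6250, -3.8500)
ω + α·dt = (-0.7560, 1.0375, 0.1150)
q⊗(0,ω) = (-0.2558867, 1.2972594, -0.4368349, -0.0285360)
updated quaternion q' = (-0.6232, 0.0936, 0.4623, -0.6238)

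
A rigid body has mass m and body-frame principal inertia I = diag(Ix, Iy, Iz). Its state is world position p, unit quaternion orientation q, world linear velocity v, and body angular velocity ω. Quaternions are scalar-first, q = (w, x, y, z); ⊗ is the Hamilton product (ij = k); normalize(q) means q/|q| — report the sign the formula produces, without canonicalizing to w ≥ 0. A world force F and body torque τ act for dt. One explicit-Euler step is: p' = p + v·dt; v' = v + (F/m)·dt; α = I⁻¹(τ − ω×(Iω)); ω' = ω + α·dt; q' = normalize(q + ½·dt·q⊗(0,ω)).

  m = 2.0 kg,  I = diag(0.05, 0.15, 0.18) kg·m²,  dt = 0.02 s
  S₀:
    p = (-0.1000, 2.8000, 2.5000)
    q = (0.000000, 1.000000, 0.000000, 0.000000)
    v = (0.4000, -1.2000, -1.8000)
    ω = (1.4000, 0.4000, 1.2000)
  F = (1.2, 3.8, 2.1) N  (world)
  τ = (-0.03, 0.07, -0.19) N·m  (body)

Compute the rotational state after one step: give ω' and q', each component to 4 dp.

ω' = (1.3822, 0.4385, 1.1727)
q' = (-0.0140, 0.9998, -0.0120, 0.0040)

(τ − ω×Iω)/I = (-0.8880, 1.9227, -1.3667)
ω + α·dt = (1.3822, 0.4385, 1.1727)
2q̇ = q⊗(0,ω) = (-1.4000000, 0.0000000, -1.2000000, 0.4000000)
updated quaternion q' = (-0.0140, 0.9998, -0.0120, 0.0040)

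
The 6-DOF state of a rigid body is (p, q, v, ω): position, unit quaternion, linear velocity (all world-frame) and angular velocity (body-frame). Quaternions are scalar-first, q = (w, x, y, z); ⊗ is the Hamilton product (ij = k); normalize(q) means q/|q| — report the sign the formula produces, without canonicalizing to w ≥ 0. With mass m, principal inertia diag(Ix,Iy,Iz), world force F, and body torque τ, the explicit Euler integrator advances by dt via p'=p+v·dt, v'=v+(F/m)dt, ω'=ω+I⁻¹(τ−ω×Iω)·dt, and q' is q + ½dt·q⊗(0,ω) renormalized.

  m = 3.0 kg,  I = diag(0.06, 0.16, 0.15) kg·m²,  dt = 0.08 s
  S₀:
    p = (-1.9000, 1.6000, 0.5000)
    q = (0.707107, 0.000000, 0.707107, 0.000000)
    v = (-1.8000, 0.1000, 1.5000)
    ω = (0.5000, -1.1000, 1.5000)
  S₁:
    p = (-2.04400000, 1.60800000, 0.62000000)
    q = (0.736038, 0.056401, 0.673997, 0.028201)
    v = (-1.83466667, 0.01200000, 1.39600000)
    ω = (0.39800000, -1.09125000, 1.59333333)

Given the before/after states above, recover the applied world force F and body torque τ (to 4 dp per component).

ω₁ − ω₀ = (-0.10200000, 0.00875000, 0.09333333)
ω₀×(Iω₀) = (0.0165, -0.0675, -0.0550)
applied torque τ = (-0.0600, -0.0500, 0.1200)
velocity change Δv = (-0.03466667, -0.08800000, -0.10400000)
F = m·Δv/dt = (-1.3000, -3.3000, -3.9000)

F = (-1.3000, -3.3000, -3.9000)
τ = (-0.0600, -0.0500, 0.1200)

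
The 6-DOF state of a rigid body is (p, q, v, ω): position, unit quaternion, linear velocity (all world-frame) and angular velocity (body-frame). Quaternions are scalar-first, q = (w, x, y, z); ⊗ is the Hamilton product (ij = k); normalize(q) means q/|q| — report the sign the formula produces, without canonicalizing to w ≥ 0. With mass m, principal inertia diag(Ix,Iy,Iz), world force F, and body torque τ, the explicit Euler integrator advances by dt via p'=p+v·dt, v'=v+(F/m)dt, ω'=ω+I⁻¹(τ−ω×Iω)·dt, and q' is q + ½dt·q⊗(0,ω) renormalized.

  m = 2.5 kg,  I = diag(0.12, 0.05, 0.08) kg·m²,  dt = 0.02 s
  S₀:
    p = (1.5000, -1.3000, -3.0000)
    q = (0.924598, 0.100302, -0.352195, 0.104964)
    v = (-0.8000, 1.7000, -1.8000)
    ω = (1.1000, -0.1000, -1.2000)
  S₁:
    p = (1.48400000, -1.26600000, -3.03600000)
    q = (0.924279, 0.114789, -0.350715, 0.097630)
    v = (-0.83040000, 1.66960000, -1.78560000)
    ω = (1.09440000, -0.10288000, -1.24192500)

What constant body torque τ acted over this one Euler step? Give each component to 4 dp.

τ = (-0.0300, -0.0600, -0.1600)

ω₁ − ω₀ = (-0.00560000, -0.00288000, -0.04192500)
τ = I·(Δω/dt) + ω₀×(Iω₀) = (-0.0300, -0.0600, -0.1600)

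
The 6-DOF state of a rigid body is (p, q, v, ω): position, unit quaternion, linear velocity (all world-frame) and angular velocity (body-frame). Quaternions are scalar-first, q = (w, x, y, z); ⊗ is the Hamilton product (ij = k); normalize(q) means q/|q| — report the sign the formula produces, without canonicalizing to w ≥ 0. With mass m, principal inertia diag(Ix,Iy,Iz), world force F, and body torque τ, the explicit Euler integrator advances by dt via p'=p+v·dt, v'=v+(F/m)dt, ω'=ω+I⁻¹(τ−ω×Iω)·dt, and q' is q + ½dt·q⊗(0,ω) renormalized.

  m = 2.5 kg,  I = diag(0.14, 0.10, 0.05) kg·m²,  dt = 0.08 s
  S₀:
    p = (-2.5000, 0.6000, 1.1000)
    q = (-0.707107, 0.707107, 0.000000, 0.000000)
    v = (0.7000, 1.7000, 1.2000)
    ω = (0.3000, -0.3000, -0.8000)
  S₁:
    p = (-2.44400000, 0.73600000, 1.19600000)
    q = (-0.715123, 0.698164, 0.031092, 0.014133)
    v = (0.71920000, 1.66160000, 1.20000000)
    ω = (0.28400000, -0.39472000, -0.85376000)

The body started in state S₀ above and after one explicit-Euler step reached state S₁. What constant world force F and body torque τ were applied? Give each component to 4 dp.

v₁ − v₀ = (0.01920000, -0.03840000, 0.00000000)
F = m·Δv/dt = (0.6000, -1.2000, 0.0000)
ω₁ − ω₀ = (-0.01600000, -0.09472000, -0.05376000)
applied torque τ = (-0.0400, -0.1400, -0.0300)

F = (0.6000, -1.2000, 0.0000)
τ = (-0.0400, -0.1400, -0.0300)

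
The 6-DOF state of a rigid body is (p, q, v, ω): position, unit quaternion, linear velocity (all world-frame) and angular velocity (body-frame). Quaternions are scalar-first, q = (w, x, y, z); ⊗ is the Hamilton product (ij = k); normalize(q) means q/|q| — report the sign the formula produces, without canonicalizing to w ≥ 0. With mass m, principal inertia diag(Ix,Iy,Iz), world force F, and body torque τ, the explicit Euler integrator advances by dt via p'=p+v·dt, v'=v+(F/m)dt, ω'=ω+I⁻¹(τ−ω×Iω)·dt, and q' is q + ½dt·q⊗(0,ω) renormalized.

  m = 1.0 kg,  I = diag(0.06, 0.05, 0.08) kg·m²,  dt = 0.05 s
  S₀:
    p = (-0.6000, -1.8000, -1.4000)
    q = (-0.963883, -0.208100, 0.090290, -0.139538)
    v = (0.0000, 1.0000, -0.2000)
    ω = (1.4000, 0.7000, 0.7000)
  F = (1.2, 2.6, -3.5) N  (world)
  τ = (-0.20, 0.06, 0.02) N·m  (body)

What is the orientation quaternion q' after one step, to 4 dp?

Hamilton product q⊗(0,ω) = (0.3258136, -1.1885566, -0.7244013, -0.9467941)
q' = normalize(q + ½dt·q⊗(0,ω)) = (-0.9549, -0.2376, 0.0721, -0.1631)

q' = (-0.9549, -0.2376, 0.0721, -0.1631)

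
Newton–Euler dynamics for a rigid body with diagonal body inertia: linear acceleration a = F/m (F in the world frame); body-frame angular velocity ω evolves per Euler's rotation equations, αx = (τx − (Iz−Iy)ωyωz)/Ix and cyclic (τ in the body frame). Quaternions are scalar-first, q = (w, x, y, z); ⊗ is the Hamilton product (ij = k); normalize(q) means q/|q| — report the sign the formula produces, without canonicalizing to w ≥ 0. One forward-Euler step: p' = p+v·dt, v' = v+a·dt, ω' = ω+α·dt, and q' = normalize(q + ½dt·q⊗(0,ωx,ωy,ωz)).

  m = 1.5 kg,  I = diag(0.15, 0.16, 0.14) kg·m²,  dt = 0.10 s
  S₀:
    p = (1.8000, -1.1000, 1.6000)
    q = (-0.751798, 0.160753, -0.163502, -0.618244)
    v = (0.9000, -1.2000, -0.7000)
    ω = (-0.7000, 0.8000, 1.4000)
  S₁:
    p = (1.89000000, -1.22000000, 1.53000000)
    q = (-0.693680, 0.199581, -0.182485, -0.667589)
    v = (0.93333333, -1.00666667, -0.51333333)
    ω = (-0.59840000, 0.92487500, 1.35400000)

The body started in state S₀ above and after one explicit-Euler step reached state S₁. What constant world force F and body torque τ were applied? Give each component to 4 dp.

F = (0.5000, 2.9000, 2.8000)
τ = (0.1300, 0.1900, -0.0700)

rate change Δω = (0.10160000, 0.12487500, -0.04600000)
precession coupling = (-0.0224, -0.0098, -0.0056)
I·α + gyro = (0.1300, 0.1900, -0.0700)
velocity change Δv = (0.03333333, 0.19333333, 0.18666667)
applied force F = (0.5000, 2.9000, 2.8000)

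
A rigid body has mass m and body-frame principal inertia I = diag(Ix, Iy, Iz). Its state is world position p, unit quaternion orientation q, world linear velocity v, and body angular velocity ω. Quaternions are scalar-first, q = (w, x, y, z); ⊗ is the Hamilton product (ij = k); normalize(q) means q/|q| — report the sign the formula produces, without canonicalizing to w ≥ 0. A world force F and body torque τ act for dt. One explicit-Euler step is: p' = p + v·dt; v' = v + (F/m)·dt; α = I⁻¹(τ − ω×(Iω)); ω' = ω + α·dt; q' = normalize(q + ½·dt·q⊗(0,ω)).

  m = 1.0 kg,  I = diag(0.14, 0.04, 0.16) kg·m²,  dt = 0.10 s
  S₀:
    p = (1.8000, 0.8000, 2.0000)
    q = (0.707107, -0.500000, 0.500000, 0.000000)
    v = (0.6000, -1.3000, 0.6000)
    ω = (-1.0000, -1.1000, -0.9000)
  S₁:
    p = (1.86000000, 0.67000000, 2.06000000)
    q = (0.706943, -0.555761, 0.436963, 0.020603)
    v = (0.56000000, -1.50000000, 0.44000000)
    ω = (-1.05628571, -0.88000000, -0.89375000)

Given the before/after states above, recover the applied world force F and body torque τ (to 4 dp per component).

F = (-0.4000, -2.0000, -1.6000)
τ = (0.0400, 0.0700, -0.1000)

ω₁ − ω₀ = (-0.05628571, 0.22000000, 0.00625000)
gyro term ω₀×Iω₀ = (0.1188, -0.0180, -0.1100)
applied torque τ = (0.0400, 0.0700, -0.1000)
velocity change Δv = (-0.04000000, -0.20000000, -0.16000000)
F = m·Δv/dt = (-0.4000, -2.0000, -1.6000)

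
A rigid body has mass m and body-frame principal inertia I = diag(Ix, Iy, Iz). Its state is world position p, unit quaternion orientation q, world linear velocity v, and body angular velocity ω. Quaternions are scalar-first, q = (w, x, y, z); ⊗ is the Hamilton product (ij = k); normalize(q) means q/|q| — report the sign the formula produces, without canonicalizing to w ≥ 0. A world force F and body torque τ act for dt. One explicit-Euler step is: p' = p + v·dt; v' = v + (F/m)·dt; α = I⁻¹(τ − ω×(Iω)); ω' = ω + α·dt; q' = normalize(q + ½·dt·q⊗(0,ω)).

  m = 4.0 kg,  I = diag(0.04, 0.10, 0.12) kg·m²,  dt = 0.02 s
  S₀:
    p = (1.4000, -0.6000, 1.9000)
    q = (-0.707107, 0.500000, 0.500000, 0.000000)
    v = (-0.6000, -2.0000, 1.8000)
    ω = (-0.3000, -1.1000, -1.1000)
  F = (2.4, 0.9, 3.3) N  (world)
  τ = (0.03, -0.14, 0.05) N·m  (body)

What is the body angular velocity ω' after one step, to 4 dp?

α = I⁻¹(τ − ω×Iω) = (0.1450, -1.1360, 0.2517)
ω + α·dt = (-0.2971, -1.1227, -1.0950)

ω' = (-0.2971, -1.1227, -1.0950)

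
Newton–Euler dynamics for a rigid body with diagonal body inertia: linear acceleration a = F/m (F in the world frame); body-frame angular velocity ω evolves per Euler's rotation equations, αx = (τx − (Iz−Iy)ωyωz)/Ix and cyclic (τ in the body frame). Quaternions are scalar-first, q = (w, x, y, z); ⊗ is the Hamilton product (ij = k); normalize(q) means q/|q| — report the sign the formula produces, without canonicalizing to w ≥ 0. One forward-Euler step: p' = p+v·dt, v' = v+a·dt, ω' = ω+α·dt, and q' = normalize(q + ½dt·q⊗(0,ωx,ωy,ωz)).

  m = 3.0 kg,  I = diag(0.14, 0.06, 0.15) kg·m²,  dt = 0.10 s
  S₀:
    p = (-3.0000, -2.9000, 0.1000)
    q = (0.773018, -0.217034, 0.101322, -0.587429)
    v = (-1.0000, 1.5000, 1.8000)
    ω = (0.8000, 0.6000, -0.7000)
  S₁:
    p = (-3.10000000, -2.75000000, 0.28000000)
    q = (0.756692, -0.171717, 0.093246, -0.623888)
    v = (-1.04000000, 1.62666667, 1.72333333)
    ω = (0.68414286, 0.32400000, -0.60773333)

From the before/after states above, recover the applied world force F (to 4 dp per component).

velocity change Δv = (-0.04000000, 0.12666667, -0.07666667)
m·(v₁−v₀)/dt = (-1.2000, 3.8000, -2.3000)

F = (-1.2000, 3.8000, -2.3000)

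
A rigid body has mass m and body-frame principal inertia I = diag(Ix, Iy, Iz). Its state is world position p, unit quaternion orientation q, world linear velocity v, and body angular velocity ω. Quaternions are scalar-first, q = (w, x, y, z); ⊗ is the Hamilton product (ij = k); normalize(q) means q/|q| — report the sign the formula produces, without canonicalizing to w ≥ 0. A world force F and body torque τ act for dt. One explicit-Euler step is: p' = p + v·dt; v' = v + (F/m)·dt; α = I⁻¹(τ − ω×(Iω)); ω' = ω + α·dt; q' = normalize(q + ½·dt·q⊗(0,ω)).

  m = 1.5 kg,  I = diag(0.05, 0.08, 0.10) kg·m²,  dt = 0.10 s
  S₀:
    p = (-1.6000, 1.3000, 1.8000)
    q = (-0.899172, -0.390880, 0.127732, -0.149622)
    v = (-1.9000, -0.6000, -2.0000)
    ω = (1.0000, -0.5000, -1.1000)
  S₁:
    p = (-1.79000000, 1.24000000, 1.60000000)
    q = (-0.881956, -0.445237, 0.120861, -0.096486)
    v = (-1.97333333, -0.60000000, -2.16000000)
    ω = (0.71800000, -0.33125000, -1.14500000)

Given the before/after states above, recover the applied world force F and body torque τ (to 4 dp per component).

F = (-1.1000, 0.0000, -2.4000)
τ = (-0.1300, 0.1900, -0.0600)

Δω = ω₁−ω₀ = (-0.28200000, 0.16875000, -0.04500000)
precession coupling = (0.0110, 0.0550, -0.0150)
τ = I·(Δω/dt) + ω₀×(Iω₀) = (-0.1300, 0.1900, -0.0600)
Δv = v₁−v₀ = (-0.07333333, 0.00000000, -0.16000000)
applied force F = (-1.1000, 0.0000, -2.4000)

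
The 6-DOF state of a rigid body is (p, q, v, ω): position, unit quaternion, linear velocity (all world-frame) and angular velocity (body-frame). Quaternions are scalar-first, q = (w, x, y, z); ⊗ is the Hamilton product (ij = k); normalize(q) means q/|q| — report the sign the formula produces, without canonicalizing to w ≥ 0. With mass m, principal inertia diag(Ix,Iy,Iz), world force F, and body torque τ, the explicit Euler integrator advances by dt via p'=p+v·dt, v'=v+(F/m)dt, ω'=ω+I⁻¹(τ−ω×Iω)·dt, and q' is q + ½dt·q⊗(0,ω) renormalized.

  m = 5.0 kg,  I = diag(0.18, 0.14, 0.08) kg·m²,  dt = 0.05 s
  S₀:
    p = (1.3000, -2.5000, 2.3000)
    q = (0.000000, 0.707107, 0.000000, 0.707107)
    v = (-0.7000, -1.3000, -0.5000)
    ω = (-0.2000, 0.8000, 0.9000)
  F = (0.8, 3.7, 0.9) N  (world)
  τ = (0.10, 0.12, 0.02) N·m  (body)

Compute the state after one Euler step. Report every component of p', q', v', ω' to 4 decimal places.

p' = (1.2650, -2.5650, 2.2750)
q' = (-0.0124, 0.6926, -0.0194, 0.7209)
v' = (-0.6920, -1.2630, -0.4910)
ω' = (-0.1602, 0.8493, 0.9085)

angular accel α = (0.7956, 0.9857, 0.1700)
new body rate ω' = (-0.1602, 0.8493, 0.9085)
q⊗(0,ω) = (-0.4949749, -0.5656856, -0.7778177, 0.5656856)
q + ½dt·q⊗(0,ω), renormalized = (-0.0124, 0.6926, -0.0194, 0.7209)
new position p' = (1.2650, -2.5650, 2.2750)
new velocity v' = (-0.6920, -1.2630, -0.4910)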